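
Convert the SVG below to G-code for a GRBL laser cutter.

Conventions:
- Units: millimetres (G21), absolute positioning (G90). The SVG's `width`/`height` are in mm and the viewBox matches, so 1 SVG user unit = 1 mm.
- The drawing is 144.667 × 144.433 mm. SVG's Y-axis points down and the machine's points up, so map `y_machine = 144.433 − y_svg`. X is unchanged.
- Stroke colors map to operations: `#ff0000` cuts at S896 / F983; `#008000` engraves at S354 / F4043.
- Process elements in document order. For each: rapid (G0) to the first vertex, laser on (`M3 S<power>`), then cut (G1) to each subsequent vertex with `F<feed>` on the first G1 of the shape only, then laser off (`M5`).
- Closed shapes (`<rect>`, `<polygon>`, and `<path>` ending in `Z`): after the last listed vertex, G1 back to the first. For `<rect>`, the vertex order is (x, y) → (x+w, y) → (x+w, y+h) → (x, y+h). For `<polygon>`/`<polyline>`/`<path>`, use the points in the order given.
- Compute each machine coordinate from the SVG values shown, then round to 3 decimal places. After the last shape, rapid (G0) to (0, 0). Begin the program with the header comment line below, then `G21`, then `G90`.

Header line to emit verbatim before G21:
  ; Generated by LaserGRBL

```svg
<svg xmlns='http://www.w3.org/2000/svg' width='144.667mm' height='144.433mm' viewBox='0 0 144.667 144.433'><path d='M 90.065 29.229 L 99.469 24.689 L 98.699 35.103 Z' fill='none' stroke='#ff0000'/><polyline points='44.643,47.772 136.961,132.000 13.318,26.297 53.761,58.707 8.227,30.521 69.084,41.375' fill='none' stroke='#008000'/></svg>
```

; Generated by LaserGRBL
G21
G90
G0 X90.065 Y115.204
M3 S896
G1 X99.469 Y119.744 F983
G1 X98.699 Y109.330
G1 X90.065 Y115.204
M5
G0 X44.643 Y96.661
M3 S354
G1 X136.961 Y12.433 F4043
G1 X13.318 Y118.136
G1 X53.761 Y85.726
G1 X8.227 Y113.912
G1 X69.084 Y103.058
M5
G0 X0.000 Y0.000

Since the viewBox matches the mm dimensions, user units are millimetres directly. The only transform is the Y-flip y_m = 144.433 − y_svg.

Shape 1 is a regular polygon drawn with `<path>`. Its stroke #ff0000 means cut at S896, F983. After flipping Y the toolpath is (90.065,115.204) → (99.469,119.744) → (98.699,109.330) → (90.065,115.204), returning to the start.

Shape 2 is a open polyline drawn with `<polyline>`. Its stroke #008000 means engrave at S354, F4043. After flipping Y the toolpath is (44.643,96.661) → (136.961,12.433) → (13.318,118.136) → (53.761,85.726) → (8.227,113.912) → (69.084,103.058).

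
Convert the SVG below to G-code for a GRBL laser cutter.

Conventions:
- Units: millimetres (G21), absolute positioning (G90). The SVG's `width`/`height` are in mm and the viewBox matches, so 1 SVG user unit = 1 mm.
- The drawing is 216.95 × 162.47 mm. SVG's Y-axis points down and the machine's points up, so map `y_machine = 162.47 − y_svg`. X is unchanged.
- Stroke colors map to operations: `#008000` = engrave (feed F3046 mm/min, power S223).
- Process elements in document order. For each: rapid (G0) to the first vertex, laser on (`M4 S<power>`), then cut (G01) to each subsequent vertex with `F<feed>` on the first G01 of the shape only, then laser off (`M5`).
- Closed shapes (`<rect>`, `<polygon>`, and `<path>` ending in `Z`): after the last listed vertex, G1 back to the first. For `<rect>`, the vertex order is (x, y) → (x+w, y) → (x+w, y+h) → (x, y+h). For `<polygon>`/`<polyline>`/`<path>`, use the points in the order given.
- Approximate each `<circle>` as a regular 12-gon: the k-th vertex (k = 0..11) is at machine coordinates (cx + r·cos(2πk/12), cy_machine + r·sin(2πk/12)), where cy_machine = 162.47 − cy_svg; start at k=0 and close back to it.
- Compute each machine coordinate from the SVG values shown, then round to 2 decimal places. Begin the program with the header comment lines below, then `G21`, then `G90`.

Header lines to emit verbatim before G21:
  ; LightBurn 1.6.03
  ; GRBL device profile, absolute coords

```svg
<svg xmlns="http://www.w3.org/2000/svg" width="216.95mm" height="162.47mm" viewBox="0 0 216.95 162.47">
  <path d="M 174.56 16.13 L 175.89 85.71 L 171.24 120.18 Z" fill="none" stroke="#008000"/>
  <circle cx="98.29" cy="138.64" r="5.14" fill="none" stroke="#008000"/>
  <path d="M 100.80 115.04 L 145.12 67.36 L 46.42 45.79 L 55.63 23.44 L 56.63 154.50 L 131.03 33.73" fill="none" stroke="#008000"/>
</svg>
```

; LightBurn 1.6.03
; GRBL device profile, absolute coords
G21
G90
G0 X174.56 Y146.34
M4 S223
G01 X175.89 Y76.76 F3046
G01 X171.24 Y42.29
G01 X174.56 Y146.34
M5
G0 X103.43 Y23.83
M4 S223
G01 X102.74 Y26.40 F3046
G01 X100.86 Y28.28
G01 X98.29 Y28.97
G01 X95.72 Y28.28
G01 X93.84 Y26.40
G01 X93.15 Y23.83
G01 X93.84 Y21.26
G01 X95.72 Y19.38
G01 X98.29 Y18.69
G01 X100.86 Y19.38
G01 X102.74 Y21.26
G01 X103.43 Y23.83
M5
G0 X100.80 Y47.43
M4 S223
G01 X145.12 Y95.11 F3046
G01 X46.42 Y116.68
G01 X55.63 Y139.03
G01 X56.63 Y7.97
G01 X131.03 Y128.74
M5

viewBox `0 0 216.95 162.47` with mm width/height → 1 unit = 1 mm. Flip: y_m = 162.47 − y_svg.

**Shape 1** — `<path>` closed polygon, stroke `#008000` → engrave (S223, F3046). Machine vertices: (174.56,146.34) → (175.89,76.76) → (171.24,42.29) → (174.56,146.34). Closed: final G1 returns to the first vertex.

**Shape 2** — `<circle>` circle, stroke `#008000` → engrave (S223, F3046). Machine vertices: (103.43,23.83) → (102.74,26.40) → (100.86,28.28) → (98.29,28.97) → (95.72,28.28) → (93.84,26.40) → (93.15,23.83) → (93.84,21.26) → (95.72,19.38) → (98.29,18.69) → (100.86,19.38) → (102.74,21.26) → (103.43,23.83). Closed: final G1 returns to the first vertex.

**Shape 3** — `<path>` open polyline, stroke `#008000` → engrave (S223, F3046). Machine vertices: (100.80,47.43) → (145.12,95.11) → (46.42,116.68) → (55.63,139.03) → (56.63,7.97) → (131.03,128.74). Open path.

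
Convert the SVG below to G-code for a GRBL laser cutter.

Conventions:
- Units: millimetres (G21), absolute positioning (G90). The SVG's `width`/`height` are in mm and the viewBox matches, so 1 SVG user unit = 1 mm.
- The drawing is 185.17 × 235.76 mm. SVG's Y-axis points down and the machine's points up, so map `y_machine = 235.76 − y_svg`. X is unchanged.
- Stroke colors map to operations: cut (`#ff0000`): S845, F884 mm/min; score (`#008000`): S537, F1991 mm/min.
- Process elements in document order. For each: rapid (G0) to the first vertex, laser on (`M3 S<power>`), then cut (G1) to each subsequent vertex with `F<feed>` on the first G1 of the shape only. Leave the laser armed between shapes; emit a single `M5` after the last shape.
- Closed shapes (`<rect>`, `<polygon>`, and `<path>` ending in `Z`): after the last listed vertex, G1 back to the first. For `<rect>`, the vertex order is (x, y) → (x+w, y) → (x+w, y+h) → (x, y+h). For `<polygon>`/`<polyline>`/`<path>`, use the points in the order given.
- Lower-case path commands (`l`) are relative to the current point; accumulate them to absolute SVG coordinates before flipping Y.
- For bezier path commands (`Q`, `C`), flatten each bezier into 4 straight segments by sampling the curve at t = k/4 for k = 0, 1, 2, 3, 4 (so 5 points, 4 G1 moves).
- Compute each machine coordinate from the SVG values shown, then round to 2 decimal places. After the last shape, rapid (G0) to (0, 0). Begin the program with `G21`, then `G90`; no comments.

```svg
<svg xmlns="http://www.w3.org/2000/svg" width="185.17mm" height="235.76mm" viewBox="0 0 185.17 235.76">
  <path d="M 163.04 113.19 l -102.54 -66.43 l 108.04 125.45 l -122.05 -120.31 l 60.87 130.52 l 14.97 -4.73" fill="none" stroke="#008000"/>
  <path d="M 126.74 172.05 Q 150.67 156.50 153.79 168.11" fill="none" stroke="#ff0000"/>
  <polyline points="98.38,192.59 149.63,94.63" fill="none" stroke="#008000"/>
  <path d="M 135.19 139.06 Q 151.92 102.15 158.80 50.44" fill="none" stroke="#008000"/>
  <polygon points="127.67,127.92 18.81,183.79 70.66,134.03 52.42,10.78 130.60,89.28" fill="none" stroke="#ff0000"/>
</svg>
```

G21
G90
G0 X163.04 Y122.57
M3 S537
G1 X60.50 Y189.00 F1991
G1 X168.54 Y63.55
G1 X46.49 Y183.86
G1 X107.36 Y53.34
G1 X122.33 Y58.07
G0 X126.74 Y63.71
M3 S845
G1 X137.40 Y69.79 F884
G1 X145.47 Y72.47
G1 X150.93 Y71.76
G1 X153.79 Y67.65
G0 X98.38 Y43.17
M3 S537
G1 X149.63 Y141.13 F1991
G0 X135.19 Y96.70
M3 S537
G1 X142.94 Y116.08 F1991
G1 X149.46 Y137.31
G1 X154.74 Y160.39
G1 X158.80 Y185.32
G0 X127.67 Y107.84
M3 S845
G1 X18.81 Y51.97 F884
G1 X70.66 Y101.73
G1 X52.42 Y224.98
G1 X130.60 Y146.48
G1 X127.67 Y107.84
M5
G0 X0.00 Y0.00

viewBox `0 0 185.17 235.76` with mm width/height → 1 unit = 1 mm. Flip: y_m = 235.76 − y_svg.

**Shape 1** — `<path>` open polyline, stroke `#008000` → score (S537, F1991). Machine vertices: (163.04,122.57) → (60.50,189.00) → (168.54,63.55) → (46.49,183.86) → (107.36,53.34) → (122.33,58.07). Open path.

**Shape 2** — `<path>` quadratic bezier, stroke `#ff0000` → cut (S845, F884). Control points (SVG): P0=(126.74,172.05), P1=(150.67,156.50), P2=(153.79,168.11); sampled at t=k/4. Machine vertices: (126.74,63.71) → (137.40,69.79) → (145.47,72.47) → (150.93,71.76) → (153.79,67.65). Open path.

**Shape 3** — `<polyline>` line segment, stroke `#008000` → score (S537, F1991). Machine vertices: (98.38,43.17) → (149.63,141.13). Open path.

**Shape 4** — `<path>` quadratic bezier, stroke `#008000` → score (S537, F1991). Control points (SVG): P0=(135.19,139.06), P1=(151.92,102.15), P2=(158.80,50.44); sampled at t=k/4. Machine vertices: (135.19,96.70) → (142.94,116.08) → (149.46,137.31) → (154.74,160.39) → (158.80,185.32). Open path.

**Shape 5** — `<polygon>` closed polygon, stroke `#ff0000` → cut (S845, F884). Machine vertices: (127.67,107.84) → (18.81,51.97) → (70.66,101.73) → (52.42,224.98) → (130.60,146.48) → (127.67,107.84). Closed: final G1 returns to the first vertex.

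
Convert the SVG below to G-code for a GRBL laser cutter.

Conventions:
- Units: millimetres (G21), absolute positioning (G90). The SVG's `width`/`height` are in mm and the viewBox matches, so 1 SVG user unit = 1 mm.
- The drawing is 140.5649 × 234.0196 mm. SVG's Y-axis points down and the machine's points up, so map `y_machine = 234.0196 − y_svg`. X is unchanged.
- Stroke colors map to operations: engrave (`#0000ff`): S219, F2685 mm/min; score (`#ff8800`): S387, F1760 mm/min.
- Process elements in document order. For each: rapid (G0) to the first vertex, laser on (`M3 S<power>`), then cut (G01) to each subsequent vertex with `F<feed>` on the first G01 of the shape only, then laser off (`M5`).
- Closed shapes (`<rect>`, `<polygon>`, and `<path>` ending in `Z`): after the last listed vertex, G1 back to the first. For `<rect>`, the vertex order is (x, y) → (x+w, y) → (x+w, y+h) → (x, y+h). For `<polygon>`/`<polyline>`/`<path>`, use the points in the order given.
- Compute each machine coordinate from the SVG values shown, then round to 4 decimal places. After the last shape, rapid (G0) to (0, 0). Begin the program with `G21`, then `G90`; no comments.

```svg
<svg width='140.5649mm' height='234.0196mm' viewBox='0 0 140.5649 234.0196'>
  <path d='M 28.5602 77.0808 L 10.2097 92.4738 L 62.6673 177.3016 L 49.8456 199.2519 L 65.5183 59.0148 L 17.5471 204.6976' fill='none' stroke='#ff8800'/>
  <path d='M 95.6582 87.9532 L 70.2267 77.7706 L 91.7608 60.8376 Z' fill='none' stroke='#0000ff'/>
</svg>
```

G21
G90
G0 X28.5602 Y156.9388
M3 S387
G01 X10.2097 Y141.5458 F1760
G01 X62.6673 Y56.7180
G01 X49.8456 Y34.7677
G01 X65.5183 Y175.0048
G01 X17.5471 Y29.3220
M5
G0 X95.6582 Y146.0664
M3 S219
G01 X70.2267 Y156.2490 F2685
G01 X91.7608 Y173.1820
G01 X95.6582 Y146.0664
M5
G0 X0.0000 Y0.0000

viewBox `0 0 140.5649 234.0196` with mm width/height → 1 unit = 1 mm. Flip: y_m = 234.0196 − y_svg.

**Shape 1** — `<path>` open polyline, stroke `#ff8800` → score (S387, F1760). Machine vertices: (28.5602,156.9388) → (10.2097,141.5458) → (62.6673,56.7180) → (49.8456,34.7677) → (65.5183,175.0048) → (17.5471,29.3220). Open path.

**Shape 2** — `<path>` regular polygon, stroke `#0000ff` → engrave (S219, F2685). Machine vertices: (95.6582,146.0664) → (70.2267,156.2490) → (91.7608,173.1820) → (95.6582,146.0664). Closed: final G1 returns to the first vertex.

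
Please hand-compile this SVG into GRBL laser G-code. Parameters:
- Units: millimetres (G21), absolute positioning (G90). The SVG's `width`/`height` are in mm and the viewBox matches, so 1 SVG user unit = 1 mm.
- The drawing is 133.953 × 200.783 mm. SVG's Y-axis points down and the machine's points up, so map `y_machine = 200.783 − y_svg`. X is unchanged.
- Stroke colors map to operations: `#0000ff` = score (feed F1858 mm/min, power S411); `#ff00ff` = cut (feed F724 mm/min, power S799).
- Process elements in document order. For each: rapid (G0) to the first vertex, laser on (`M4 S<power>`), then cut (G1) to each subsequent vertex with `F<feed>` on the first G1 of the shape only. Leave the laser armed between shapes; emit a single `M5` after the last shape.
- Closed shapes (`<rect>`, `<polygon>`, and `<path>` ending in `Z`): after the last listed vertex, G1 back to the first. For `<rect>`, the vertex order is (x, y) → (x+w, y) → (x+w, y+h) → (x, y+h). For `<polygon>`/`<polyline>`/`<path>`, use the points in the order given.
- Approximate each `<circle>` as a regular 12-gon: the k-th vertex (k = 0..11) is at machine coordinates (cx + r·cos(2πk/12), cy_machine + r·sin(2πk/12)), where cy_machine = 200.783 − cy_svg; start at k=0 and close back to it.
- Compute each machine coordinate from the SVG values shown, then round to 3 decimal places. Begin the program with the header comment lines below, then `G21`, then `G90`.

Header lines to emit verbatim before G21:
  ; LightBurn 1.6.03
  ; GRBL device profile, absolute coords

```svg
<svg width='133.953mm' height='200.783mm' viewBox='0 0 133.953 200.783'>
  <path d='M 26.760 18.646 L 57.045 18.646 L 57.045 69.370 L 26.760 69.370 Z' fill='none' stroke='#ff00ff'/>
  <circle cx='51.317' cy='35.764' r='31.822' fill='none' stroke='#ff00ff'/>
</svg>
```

; LightBurn 1.6.03
; GRBL device profile, absolute coords
G21
G90
G0 X26.760 Y182.137
M4 S799
G1 X57.045 Y182.137 F724
G1 X57.045 Y131.413
G1 X26.760 Y131.413
G1 X26.760 Y182.137
G0 X83.139 Y165.019
M4 S799
G1 X78.876 Y180.930 F724
G1 X67.228 Y192.578
G1 X51.317 Y196.841
G1 X35.406 Y192.578
G1 X23.758 Y180.930
G1 X19.495 Y165.019
G1 X23.758 Y149.108
G1 X35.406 Y137.460
G1 X51.317 Y133.197
G1 X67.228 Y137.460
G1 X78.876 Y149.108
G1 X83.139 Y165.019
M5

Since the viewBox matches the mm dimensions, user units are millimetres directly. The only transform is the Y-flip y_m = 200.783 − y_svg.

Shape 1 is a rectangle drawn with `<path>`. Its stroke #ff00ff means cut at S799, F724. After flipping Y the toolpath is (26.760,182.137) → (57.045,182.137) → (57.045,131.413) → (26.760,131.413) → (26.760,182.137), returning to the start.

Shape 2 is a circle drawn with `<circle>`. Its stroke #ff00ff means cut at S799, F724. After flipping Y the toolpath is (83.139,165.019) → (78.876,180.930) → (67.228,192.578) → (51.317,196.841) → (35.406,192.578) → (23.758,180.930) → (19.495,165.019) → (23.758,149.108) → (35.406,137.460) → (51.317,133.197) → (67.228,137.460) → (78.876,149.108) → (83.139,165.019), returning to the start.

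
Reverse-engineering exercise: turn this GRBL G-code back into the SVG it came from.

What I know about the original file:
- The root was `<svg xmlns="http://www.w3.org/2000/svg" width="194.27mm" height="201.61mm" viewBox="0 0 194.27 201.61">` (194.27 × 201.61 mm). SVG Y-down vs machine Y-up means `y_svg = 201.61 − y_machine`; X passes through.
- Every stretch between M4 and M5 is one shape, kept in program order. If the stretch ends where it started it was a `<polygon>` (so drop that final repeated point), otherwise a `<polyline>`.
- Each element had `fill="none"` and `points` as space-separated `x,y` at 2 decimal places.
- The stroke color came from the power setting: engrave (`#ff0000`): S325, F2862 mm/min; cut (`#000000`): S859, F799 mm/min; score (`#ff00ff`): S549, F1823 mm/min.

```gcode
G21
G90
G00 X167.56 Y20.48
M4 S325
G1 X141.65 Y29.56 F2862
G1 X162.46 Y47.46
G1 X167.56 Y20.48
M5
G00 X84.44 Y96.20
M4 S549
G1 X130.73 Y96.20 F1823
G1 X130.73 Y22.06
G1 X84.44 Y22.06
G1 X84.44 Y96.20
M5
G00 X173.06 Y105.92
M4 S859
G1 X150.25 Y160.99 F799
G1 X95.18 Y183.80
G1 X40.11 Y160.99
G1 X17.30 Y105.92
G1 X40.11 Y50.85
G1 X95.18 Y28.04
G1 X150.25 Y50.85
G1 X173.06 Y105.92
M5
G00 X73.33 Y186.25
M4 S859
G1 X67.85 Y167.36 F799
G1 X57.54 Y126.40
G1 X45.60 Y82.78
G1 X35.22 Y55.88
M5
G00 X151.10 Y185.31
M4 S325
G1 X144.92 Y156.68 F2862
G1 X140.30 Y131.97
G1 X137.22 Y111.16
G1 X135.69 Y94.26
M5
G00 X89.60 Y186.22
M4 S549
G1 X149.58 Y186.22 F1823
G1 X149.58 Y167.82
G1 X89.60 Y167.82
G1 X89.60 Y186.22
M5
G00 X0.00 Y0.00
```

<svg xmlns="http://www.w3.org/2000/svg" width="194.27mm" height="201.61mm" viewBox="0 0 194.27 201.61">
  <polygon points="167.56,181.13 141.65,172.05 162.46,154.15" fill="none" stroke="#ff0000"/>
  <polygon points="84.44,105.41 130.73,105.41 130.73,179.55 84.44,179.55" fill="none" stroke="#ff00ff"/>
  <polygon points="173.06,95.69 150.25,40.62 95.18,17.81 40.11,40.62 17.30,95.69 40.11,150.76 95.18,173.57 150.25,150.76" fill="none" stroke="#000000"/>
  <polyline points="73.33,15.36 67.85,34.25 57.54,75.21 45.60,118.83 35.22,145.73" fill="none" stroke="#000000"/>
  <polyline points="151.10,16.30 144.92,44.93 140.30,69.64 137.22,90.45 135.69,107.35" fill="none" stroke="#ff0000"/>
  <polygon points="89.60,15.39 149.58,15.39 149.58,33.79 89.60,33.79" fill="none" stroke="#ff00ff"/>
</svg>

Machine Y-up, SVG Y-down with viewBox height 201.61, so y_svg = 201.61 − y_machine; X carries over.

Run 1: the run's S325 means `#ff0000` (engrave). The run returns to its start, so emit a `<polygon>` with points (Y-flipped): 167.56,181.13 141.65,172.05 162.46,154.15.

Run 2: S549 ⇒ score layer `#ff00ff`. The run returns to its start, so emit a `<polygon>` with points (Y-flipped): 84.44,105.41 130.73,105.41 130.73,179.55 84.44,179.55.

Run 3: the run's S859 means `#000000` (cut). The run returns to its start, so emit a `<polygon>` with points (Y-flipped): 173.06,95.69 150.25,40.62 95.18,17.81 40.11,40.62 17.30,95.69 40.11,150.76 95.18,173.57 150.25,150.76.

Run 4: power S859 maps to stroke `#000000` (cut). The run is open, so emit a `<polyline>` with points (Y-flipped): 73.33,15.36 67.85,34.25 57.54,75.21 45.60,118.83 35.22,145.73.

Run 5: the run's S325 means `#ff0000` (engrave). The run is open, so emit a `<polyline>` with points (Y-flipped): 151.10,16.30 144.92,44.93 140.30,69.64 137.22,90.45 135.69,107.35.

Run 6: S549 ⇒ score layer `#ff00ff`. The run returns to its start, so emit a `<polygon>` with points (Y-flipped): 89.60,15.39 149.58,15.39 149.58,33.79 89.60,33.79.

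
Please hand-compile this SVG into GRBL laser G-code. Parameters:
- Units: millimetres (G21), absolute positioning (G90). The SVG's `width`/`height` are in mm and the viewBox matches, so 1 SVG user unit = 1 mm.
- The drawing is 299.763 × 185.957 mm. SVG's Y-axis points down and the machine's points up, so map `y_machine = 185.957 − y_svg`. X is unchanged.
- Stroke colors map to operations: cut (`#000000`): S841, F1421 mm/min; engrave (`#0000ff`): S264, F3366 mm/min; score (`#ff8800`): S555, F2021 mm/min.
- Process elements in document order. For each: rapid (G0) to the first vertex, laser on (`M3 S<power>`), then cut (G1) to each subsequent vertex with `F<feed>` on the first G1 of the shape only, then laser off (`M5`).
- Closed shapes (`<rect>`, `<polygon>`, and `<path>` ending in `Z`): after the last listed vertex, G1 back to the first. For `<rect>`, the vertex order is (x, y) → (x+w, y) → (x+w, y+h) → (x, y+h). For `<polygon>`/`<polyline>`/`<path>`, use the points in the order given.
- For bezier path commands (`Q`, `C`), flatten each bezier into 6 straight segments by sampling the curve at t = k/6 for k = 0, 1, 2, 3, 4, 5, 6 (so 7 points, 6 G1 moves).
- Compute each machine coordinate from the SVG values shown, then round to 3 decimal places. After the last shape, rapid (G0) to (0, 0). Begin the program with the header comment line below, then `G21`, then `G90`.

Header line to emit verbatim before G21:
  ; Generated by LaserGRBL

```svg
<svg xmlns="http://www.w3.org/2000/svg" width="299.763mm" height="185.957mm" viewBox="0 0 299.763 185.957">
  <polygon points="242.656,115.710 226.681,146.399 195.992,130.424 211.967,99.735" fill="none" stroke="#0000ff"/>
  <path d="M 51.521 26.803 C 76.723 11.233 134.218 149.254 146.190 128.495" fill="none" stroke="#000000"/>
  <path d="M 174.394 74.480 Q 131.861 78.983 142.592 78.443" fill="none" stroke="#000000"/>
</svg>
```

; Generated by LaserGRBL
G21
G90
G0 X242.656 Y70.247
M3 S264
G1 X226.681 Y39.558 F3366
G1 X195.992 Y55.533
G1 X211.967 Y86.222
G1 X242.656 Y70.247
M5
G0 X51.521 Y159.154
M3 S841
G1 X66.453 Y155.586 F1421
G1 X84.605 Y135.096
G1 X103.817 Y106.362
G1 X121.926 Y78.060
G1 X136.771 Y58.868
G1 X146.190 Y57.462
M5
G0 X174.394 Y111.477
M3 S841
G1 X161.696 Y110.116 F1421
G1 X151.957 Y109.035
G1 X145.177 Y108.235
G1 X141.356 Y107.714
G1 X140.495 Y107.474
G1 X142.592 Y107.514
M5
G0 X0.000 Y0.000

1 u = 1 mm; y_m = 185.957 − y.

[1] `<polygon>` regular polygon, #0000ff→engrave S264 F3366: (242.656,70.247) → (226.681,39.558) → (195.992,55.533) → (211.967,86.222) → (242.656,70.247) (closed)

[2] `<path>` cubic bezier, #000000→cut S841 F1421: (51.521,159.154) → (66.453,155.586) → (84.605,135.096) → (103.817,106.362) → (121.926,78.060) → (136.771,58.868) → (146.190,57.462)

[3] `<path>` quadratic bezier, #000000→cut S841 F1421: (174.394,111.477) → (161.696,110.116) → (151.957,109.035) → (145.177,108.235) → (141.356,107.714) → (140.495,107.474) → (142.592,107.514)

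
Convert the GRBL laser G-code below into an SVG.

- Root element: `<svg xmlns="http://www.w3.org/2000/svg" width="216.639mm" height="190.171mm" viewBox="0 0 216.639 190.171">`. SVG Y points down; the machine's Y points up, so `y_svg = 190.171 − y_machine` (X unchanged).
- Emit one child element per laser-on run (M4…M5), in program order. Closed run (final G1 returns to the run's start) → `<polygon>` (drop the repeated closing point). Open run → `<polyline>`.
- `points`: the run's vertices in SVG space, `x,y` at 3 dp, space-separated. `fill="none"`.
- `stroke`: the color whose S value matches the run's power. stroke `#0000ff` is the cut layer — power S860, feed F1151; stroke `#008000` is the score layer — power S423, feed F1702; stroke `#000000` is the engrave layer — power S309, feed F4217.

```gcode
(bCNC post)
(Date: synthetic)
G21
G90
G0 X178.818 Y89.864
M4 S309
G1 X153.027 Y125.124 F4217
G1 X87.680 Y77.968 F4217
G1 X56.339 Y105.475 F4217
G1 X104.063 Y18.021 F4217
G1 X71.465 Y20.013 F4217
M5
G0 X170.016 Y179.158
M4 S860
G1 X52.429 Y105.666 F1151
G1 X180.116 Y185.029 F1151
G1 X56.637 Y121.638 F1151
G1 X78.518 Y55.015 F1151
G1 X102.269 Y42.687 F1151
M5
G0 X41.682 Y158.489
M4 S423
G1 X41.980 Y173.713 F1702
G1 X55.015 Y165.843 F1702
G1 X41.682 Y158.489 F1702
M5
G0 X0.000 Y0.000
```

y_svg = 190.171 − y_m.

[1] S309→`#000000` (engrave); open run; points: 178.818,100.307 153.027,65.047 87.680,112.203 56.339,84.696 104.063,172.150 71.465,170.158

[2] S860→`#0000ff` (cut); open run; points: 170.016,11.013 52.429,84.505 180.116,5.142 56.637,68.533 78.518,135.156 102.269,147.484

[3] S423→`#008000` (score); closed run; points: 41.682,31.682 41.980,16.458 55.015,24.328

<svg xmlns="http://www.w3.org/2000/svg" width="216.639mm" height="190.171mm" viewBox="0 0 216.639 190.171">
  <polyline points="178.818,100.307 153.027,65.047 87.680,112.203 56.339,84.696 104.063,172.150 71.465,170.158" fill="none" stroke="#000000"/>
  <polyline points="170.016,11.013 52.429,84.505 180.116,5.142 56.637,68.533 78.518,135.156 102.269,147.484" fill="none" stroke="#0000ff"/>
  <polygon points="41.682,31.682 41.980,16.458 55.015,24.328" fill="none" stroke="#008000"/>
</svg>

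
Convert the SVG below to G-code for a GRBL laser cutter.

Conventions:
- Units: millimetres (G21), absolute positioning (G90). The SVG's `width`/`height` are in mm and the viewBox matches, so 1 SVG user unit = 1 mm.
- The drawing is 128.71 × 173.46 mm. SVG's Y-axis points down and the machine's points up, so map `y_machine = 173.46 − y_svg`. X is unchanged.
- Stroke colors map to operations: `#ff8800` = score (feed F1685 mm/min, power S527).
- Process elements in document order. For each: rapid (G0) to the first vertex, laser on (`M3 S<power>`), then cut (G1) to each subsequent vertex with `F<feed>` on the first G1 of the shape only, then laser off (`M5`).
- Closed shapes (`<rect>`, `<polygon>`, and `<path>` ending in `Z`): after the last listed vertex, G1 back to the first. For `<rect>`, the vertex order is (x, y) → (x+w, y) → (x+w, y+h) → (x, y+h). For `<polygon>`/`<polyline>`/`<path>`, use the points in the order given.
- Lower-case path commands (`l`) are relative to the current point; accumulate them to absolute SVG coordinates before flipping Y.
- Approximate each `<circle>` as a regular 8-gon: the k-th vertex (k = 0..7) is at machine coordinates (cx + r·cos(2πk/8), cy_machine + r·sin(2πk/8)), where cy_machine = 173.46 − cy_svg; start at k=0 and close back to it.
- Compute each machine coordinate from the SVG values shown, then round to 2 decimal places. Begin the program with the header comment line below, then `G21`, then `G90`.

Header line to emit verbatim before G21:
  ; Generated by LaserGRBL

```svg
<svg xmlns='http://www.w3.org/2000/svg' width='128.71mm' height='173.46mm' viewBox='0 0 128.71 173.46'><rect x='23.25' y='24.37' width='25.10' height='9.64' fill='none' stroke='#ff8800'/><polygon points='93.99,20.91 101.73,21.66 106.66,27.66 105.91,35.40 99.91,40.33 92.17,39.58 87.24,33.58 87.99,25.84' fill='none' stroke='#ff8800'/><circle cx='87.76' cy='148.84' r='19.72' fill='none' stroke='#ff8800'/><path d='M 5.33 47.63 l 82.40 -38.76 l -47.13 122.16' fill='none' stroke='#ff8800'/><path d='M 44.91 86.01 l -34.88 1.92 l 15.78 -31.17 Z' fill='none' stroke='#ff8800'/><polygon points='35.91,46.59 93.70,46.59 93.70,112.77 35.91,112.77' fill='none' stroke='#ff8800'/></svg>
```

viewBox `0 0 128.71 173.46` with mm width/height → 1 unit = 1 mm. Flip: y_m = 173.46 − y_svg.

**Shape 1** — `<rect>` rectangle, stroke `#ff8800` → score (S527, F1685). Machine vertices: (23.25,149.09) → (48.35,149.09) → (48.35,139.45) → (23.25,139.45) → (23.25,149.09). Closed: final G1 returns to the first vertex.

**Shape 2** — `<polygon>` regular polygon, stroke `#ff8800` → score (S527, F1685). Machine vertices: (93.99,152.55) → (101.73,151.80) → (106.66,145.80) → (105.91,138.06) → (99.91,133.13) → (92.17,133.88) → (87.24,139.88) → (87.99,147.62) → (93.99,152.55). Closed: final G1 returns to the first vertex.

**Shape 3** — `<circle>` circle, stroke `#ff8800` → score (S527, F1685). Machine vertices: (107.48,24.62) → (101.70,38.56) → (87.76,44.34) → (73.82,38.56) → (68.04,24.62) → (73.82,10.68) → (87.76,4.90) → (101.70,10.68) → (107.48,24.62). Closed: final G1 returns to the first vertex.

**Shape 4** — `<path>` open polyline, stroke `#ff8800` → score (S527, F1685). Machine vertices: (5.33,125.83) → (87.73,164.59) → (40.60,42.43). Open path.

**Shape 5** — `<path>` regular polygon, stroke `#ff8800` → score (S527, F1685). Machine vertices: (44.91,87.45) → (10.03,85.53) → (25.81,116.70) → (44.91,87.45). Closed: final G1 returns to the first vertex.

**Shape 6** — `<polygon>` rectangle, stroke `#ff8800` → score (S527, F1685). Machine vertices: (35.91,126.87) → (93.70,126.87) → (93.70,60.69) → (35.91,60.69) → (35.91,126.87). Closed: final G1 returns to the first vertex.

; Generated by LaserGRBL
G21
G90
G0 X23.25 Y149.09
M3 S527
G1 X48.35 Y149.09 F1685
G1 X48.35 Y139.45
G1 X23.25 Y139.45
G1 X23.25 Y149.09
M5
G0 X93.99 Y152.55
M3 S527
G1 X101.73 Y151.80 F1685
G1 X106.66 Y145.80
G1 X105.91 Y138.06
G1 X99.91 Y133.13
G1 X92.17 Y133.88
G1 X87.24 Y139.88
G1 X87.99 Y147.62
G1 X93.99 Y152.55
M5
G0 X107.48 Y24.62
M3 S527
G1 X101.70 Y38.56 F1685
G1 X87.76 Y44.34
G1 X73.82 Y38.56
G1 X68.04 Y24.62
G1 X73.82 Y10.68
G1 X87.76 Y4.90
G1 X101.70 Y10.68
G1 X107.48 Y24.62
M5
G0 X5.33 Y125.83
M3 S527
G1 X87.73 Y164.59 F1685
G1 X40.60 Y42.43
M5
G0 X44.91 Y87.45
M3 S527
G1 X10.03 Y85.53 F1685
G1 X25.81 Y116.70
G1 X44.91 Y87.45
M5
G0 X35.91 Y126.87
M3 S527
G1 X93.70 Y126.87 F1685
G1 X93.70 Y60.69
G1 X35.91 Y60.69
G1 X35.91 Y126.87
M5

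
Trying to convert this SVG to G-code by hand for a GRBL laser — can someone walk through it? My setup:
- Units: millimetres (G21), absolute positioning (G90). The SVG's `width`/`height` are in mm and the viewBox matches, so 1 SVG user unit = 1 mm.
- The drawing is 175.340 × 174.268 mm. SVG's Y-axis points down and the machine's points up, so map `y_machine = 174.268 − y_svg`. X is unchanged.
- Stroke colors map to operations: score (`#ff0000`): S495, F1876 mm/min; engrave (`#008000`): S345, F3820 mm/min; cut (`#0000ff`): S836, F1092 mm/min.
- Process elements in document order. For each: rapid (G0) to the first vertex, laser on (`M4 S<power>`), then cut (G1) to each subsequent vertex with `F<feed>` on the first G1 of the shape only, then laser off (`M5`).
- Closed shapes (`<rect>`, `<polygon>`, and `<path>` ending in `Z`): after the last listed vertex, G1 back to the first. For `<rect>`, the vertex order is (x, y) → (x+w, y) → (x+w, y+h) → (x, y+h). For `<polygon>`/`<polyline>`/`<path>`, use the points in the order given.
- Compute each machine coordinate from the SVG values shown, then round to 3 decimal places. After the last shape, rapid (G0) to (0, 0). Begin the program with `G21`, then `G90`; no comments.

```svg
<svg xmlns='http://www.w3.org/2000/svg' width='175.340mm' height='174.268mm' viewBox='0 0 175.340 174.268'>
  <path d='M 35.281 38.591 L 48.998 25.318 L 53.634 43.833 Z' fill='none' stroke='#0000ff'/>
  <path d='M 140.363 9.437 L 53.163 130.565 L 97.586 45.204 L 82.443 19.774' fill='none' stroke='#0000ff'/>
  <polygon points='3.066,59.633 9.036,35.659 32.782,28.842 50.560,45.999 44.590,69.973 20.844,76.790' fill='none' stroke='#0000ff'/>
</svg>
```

G21
G90
G0 X35.281 Y135.677
M4 S836
G1 X48.998 Y148.950 F1092
G1 X53.634 Y130.435
G1 X35.281 Y135.677
M5
G0 X140.363 Y164.831
M4 S836
G1 X53.163 Y43.703 F1092
G1 X97.586 Y129.064
G1 X82.443 Y154.494
M5
G0 X3.066 Y114.635
M4 S836
G1 X9.036 Y138.609 F1092
G1 X32.782 Y145.426
G1 X50.560 Y128.269
G1 X44.590 Y104.295
G1 X20.844 Y97.478
G1 X3.066 Y114.635
M5
G0 X0.000 Y0.000

1 u = 1 mm; y_m = 174.268 − y.

[1] `<path>` regular polygon, #0000ff→cut S836 F1092: (35.281,135.677) → (48.998,148.950) → (53.634,130.435) → (35.281,135.677) (closed)

[2] `<path>` open polyline, #0000ff→cut S836 F1092: (140.363,164.831) → (53.163,43.703) → (97.586,129.064) → (82.443,154.494)

[3] `<polygon>` regular polygon, #0000ff→cut S836 F1092: (3.066,114.635) → (9.036,138.609) → (32.782,145.426) → (50.560,128.269) → (44.590,104.295) → (20.844,97.478) → (3.066,114.635) (closed)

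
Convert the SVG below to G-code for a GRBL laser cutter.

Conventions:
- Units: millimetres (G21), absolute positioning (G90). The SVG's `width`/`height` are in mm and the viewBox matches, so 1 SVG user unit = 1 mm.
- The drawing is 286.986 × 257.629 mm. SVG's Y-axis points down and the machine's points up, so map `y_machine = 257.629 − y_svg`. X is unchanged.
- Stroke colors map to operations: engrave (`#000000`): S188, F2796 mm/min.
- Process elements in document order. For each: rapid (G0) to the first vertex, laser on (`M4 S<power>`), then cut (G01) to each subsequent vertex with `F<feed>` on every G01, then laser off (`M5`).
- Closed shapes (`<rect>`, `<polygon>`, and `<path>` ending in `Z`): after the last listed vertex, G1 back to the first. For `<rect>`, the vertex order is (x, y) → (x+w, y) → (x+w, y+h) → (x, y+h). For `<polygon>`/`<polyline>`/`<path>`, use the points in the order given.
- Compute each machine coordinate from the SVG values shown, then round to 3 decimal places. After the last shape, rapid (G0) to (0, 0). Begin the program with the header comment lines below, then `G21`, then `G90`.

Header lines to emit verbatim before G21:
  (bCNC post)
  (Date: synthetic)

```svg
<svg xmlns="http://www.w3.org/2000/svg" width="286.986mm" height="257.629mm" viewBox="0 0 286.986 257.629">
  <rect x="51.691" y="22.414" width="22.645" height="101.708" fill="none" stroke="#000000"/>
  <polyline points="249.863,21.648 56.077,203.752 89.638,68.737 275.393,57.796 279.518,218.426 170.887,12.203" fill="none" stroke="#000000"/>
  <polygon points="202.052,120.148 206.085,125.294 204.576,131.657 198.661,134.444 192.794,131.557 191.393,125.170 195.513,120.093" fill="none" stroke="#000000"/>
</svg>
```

Since the viewBox matches the mm dimensions, user units are millimetres directly. The only transform is the Y-flip y_m = 257.629 − y_svg.

Shape 1 is a rectangle drawn with `<rect>`. Its stroke #000000 means engrave at S188, F2796. After flipping Y the toolpath is (51.691,235.215) → (74.336,235.215) → (74.336,133.507) → (51.691,133.507) → (51.691,235.215), returning to the start.

Shape 2 is a open polyline drawn with `<polyline>`. Its stroke #000000 means engrave at S188, F2796. After flipping Y the toolpath is (249.863,235.981) → (56.077,53.877) → (89.638,188.892) → (275.393,199.833) → (279.518,39.203) → (170.887,245.426).

Shape 3 is a regular polygon drawn with `<polygon>`. Its stroke #000000 means engrave at S188, F2796. After flipping Y the toolpath is (202.052,137.481) → (206.085,132.335) → (204.576,125.972) → (198.661,123.185) → (192.794,126.072) → (191.393,132.459) → (195.513,137.536) → (202.052,137.481), returning to the start.

(bCNC post)
(Date: synthetic)
G21
G90
G0 X51.691 Y235.215
M4 S188
G01 X74.336 Y235.215 F2796
G01 X74.336 Y133.507 F2796
G01 X51.691 Y133.507 F2796
G01 X51.691 Y235.215 F2796
M5
G0 X249.863 Y235.981
M4 S188
G01 X56.077 Y53.877 F2796
G01 X89.638 Y188.892 F2796
G01 X275.393 Y199.833 F2796
G01 X279.518 Y39.203 F2796
G01 X170.887 Y245.426 F2796
M5
G0 X202.052 Y137.481
M4 S188
G01 X206.085 Y132.335 F2796
G01 X204.576 Y125.972 F2796
G01 X198.661 Y123.185 F2796
G01 X192.794 Y126.072 F2796
G01 X191.393 Y132.459 F2796
G01 X195.513 Y137.536 F2796
G01 X202.052 Y137.481 F2796
M5
G0 X0.000 Y0.000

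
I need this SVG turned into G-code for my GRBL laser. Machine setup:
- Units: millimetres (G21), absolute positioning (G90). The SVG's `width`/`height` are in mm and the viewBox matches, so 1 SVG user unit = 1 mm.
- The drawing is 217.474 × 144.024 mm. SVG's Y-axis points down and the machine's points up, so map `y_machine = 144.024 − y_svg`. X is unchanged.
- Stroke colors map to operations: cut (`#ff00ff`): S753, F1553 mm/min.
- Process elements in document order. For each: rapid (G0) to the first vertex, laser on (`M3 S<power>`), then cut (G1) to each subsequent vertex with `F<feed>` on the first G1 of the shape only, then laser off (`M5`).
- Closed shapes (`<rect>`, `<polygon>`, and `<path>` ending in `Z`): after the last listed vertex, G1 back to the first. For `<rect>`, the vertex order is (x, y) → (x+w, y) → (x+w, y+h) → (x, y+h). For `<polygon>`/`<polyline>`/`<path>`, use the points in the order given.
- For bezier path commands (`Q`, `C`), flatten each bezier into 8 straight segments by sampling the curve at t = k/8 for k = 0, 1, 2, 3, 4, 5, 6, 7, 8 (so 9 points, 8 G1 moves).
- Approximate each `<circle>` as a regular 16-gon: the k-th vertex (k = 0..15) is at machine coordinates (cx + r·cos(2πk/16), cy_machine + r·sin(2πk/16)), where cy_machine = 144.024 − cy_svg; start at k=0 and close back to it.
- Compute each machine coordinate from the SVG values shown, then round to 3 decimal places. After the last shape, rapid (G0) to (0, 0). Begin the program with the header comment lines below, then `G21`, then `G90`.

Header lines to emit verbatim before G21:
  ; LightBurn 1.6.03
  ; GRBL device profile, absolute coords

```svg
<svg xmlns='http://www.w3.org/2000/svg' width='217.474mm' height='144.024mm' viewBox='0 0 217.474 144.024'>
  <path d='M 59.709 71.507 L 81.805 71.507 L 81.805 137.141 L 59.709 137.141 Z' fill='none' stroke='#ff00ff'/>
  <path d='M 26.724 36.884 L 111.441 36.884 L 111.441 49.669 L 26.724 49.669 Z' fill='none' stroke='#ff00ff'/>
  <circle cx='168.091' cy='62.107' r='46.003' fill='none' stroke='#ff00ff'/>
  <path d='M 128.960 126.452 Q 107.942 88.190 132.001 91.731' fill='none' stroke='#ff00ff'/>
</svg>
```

Since the viewBox matches the mm dimensions, user units are millimetres directly. The only transform is the Y-flip y_m = 144.024 − y_svg.

Shape 1 is a rectangle drawn with `<path>`. Its stroke #ff00ff means cut at S753, F1553. After flipping Y the toolpath is (59.709,72.517) → (81.805,72.517) → (81.805,6.883) → (59.709,6.883) → (59.709,72.517), returning to the start.

Shape 2 is a rectangle drawn with `<path>`. Its stroke #ff00ff means cut at S753, F1553. After flipping Y the toolpath is (26.724,107.140) → (111.441,107.140) → (111.441,94.355) → (26.724,94.355) → (26.724,107.140), returning to the start.

Shape 3 is a circle drawn with `<circle>`. Its stroke #ff00ff means cut at S753, F1553. After flipping Y the toolpath is (214.094,81.917) → (210.592,99.522) → (200.620,114.446) → (185.696,124.418) → (168.091,127.920) → (150.486,124.418) → (135.562,114.446) → (125.590,99.522) → (122.088,81.917) → (125.590,64.312) → (135.562,49.388) → (150.486,39.416) → (168.091,35.914) → (185.696,39.416) → (200.620,49.388) → (210.592,64.312) → (214.094,81.917), returning to the start.

Shape 4 is a quadratic bezier drawn with `<path>`. Its stroke #ff00ff means cut at S753, F1553. After flipping Y the toolpath is (128.960,17.572) → (124.410,26.484) → (121.268,34.090) → (119.535,40.390) → (119.211,45.383) → (120.296,49.070) → (122.789,51.451) → (126.691,52.525) → (132.001,52.293).

; LightBurn 1.6.03
; GRBL device profile, absolute coords
G21
G90
G0 X59.709 Y72.517
M3 S753
G1 X81.805 Y72.517 F1553
G1 X81.805 Y6.883
G1 X59.709 Y6.883
G1 X59.709 Y72.517
M5
G0 X26.724 Y107.140
M3 S753
G1 X111.441 Y107.140 F1553
G1 X111.441 Y94.355
G1 X26.724 Y94.355
G1 X26.724 Y107.140
M5
G0 X214.094 Y81.917
M3 S753
G1 X210.592 Y99.522 F1553
G1 X200.620 Y114.446
G1 X185.696 Y124.418
G1 X168.091 Y127.920
G1 X150.486 Y124.418
G1 X135.562 Y114.446
G1 X125.590 Y99.522
G1 X122.088 Y81.917
G1 X125.590 Y64.312
G1 X135.562 Y49.388
G1 X150.486 Y39.416
G1 X168.091 Y35.914
G1 X185.696 Y39.416
G1 X200.620 Y49.388
G1 X210.592 Y64.312
G1 X214.094 Y81.917
M5
G0 X128.960 Y17.572
M3 S753
G1 X124.410 Y26.484 F1553
G1 X121.268 Y34.090
G1 X119.535 Y40.390
G1 X119.211 Y45.383
G1 X120.296 Y49.070
G1 X122.789 Y51.451
G1 X126.691 Y52.525
G1 X132.001 Y52.293
M5
G0 X0.000 Y0.000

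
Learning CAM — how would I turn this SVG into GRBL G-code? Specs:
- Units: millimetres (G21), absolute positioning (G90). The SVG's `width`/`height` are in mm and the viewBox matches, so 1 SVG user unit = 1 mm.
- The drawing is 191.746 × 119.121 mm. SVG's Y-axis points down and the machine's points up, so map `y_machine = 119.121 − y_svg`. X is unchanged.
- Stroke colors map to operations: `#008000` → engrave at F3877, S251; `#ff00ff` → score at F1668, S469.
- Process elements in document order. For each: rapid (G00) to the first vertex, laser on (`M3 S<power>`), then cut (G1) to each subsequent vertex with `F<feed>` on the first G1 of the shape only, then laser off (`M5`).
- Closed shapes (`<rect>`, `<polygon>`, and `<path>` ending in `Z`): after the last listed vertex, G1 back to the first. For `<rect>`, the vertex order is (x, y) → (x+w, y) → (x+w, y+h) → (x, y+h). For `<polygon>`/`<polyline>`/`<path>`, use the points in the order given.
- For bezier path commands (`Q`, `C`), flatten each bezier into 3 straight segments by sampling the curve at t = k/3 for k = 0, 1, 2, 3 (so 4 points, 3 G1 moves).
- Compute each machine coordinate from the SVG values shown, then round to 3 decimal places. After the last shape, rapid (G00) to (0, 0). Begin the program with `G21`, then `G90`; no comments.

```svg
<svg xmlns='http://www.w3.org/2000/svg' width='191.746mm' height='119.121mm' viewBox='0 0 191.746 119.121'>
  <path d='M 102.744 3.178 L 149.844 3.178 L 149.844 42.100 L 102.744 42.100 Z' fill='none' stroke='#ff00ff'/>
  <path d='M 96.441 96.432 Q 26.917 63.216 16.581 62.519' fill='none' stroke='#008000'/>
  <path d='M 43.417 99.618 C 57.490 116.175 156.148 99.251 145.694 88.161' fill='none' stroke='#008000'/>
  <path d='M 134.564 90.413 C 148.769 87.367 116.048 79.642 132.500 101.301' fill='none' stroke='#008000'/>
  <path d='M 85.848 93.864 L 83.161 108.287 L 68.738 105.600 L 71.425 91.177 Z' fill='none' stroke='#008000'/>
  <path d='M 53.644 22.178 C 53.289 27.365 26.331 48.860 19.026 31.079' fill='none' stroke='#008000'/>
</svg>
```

G21
G90
G00 X102.744 Y115.943
M3 S469
G1 X149.844 Y115.943 F1668
G1 X149.844 Y77.021
G1 X102.744 Y77.021
G1 X102.744 Y115.943
M5
G00 X96.441 Y22.689
M3 S251
G1 X56.668 Y41.220 F3877
G1 X30.048 Y52.524
G1 X16.581 Y56.602
M5
G00 X43.417 Y19.503
M3 S251
G1 X78.511 Y12.650 F3877
G1 X126.951 Y19.381
G1 X145.694 Y30.960
M5
G00 X134.564 Y28.708
M3 S251
G1 X136.686 Y32.052 F3877
G1 X128.880 Y30.946
G1 X132.500 Y17.820
M5
G00 X85.848 Y25.257
M3 S251
G1 X83.161 Y10.834 F3877
G1 X68.738 Y13.521
G1 X71.425 Y27.944
G1 X85.848 Y25.257
M5
G00 X53.644 Y96.943
M3 S251
G1 X46.135 Y88.379 F3877
G1 X31.169 Y81.294
G1 X19.026 Y88.042
M5
G00 X0.000 Y0.000

Since the viewBox matches the mm dimensions, user units are millimetres directly. The only transform is the Y-flip y_m = 119.121 − y_svg.

Shape 1 is a rectangle drawn with `<path>`. Its stroke #ff00ff means score at S469, F1668. After flipping Y the toolpath is (102.744,115.943) → (149.844,115.943) → (149.844,77.021) → (102.744,77.021) → (102.744,115.943), returning to the start.

Shape 2 is a quadratic bezier drawn with `<path>`. Its stroke #008000 means engrave at S251, F3877. After flipping Y the toolpath is (96.441,22.689) → (56.668,41.220) → (30.048,52.524) → (16.581,56.602).

Shape 3 is a cubic bezier drawn with `<path>`. Its stroke #008000 means engrave at S251, F3877. After flipping Y the toolpath is (43.417,19.503) → (78.511,12.650) → (126.951,19.381) → (145.694,30.960).

Shape 4 is a cubic bezier drawn with `<path>`. Its stroke #008000 means engrave at S251, F3877. After flipping Y the toolpath is (134.564,28.708) → (136.686,32.052) → (128.880,30.946) → (132.500,17.820).

Shape 5 is a regular polygon drawn with `<path>`. Its stroke #008000 means engrave at S251, F3877. After flipping Y the toolpath is (85.848,25.257) → (83.161,10.834) → (68.738,13.521) → (71.425,27.944) → (85.848,25.257), returning to the start.

Shape 6 is a cubic bezier drawn with `<path>`. Its stroke #008000 means engrave at S251, F3877. After flipping Y the toolpath is (53.644,96.943) → (46.135,88.379) → (31.169,81.294) → (19.026,88.042).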